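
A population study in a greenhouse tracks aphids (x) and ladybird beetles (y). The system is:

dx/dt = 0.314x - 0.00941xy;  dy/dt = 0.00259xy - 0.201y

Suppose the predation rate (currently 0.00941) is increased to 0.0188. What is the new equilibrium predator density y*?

y* ≈ 16.7

At the interior fixed point, setting dx/dt = 0 with x > 0 fixes y* = (prey growth rate)/(xy coefficient) — independent of the other coefficients.
With the change, y* = 0.314/0.0188 = 16.7; it falls from 33.4.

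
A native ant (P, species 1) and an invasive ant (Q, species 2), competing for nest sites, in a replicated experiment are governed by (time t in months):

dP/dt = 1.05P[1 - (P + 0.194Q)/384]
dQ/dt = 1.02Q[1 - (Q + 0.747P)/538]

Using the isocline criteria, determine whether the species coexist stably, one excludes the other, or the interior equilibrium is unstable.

Compare the nullcline intercepts: K1/α12 = 384/0.194 = 1980 > K2 = 538; K2/α21 = 538/0.747 = 720 > K1 = 384.
Since both inequalities hold, each species can invade when rare, so the interior equilibrium is stable.

stable coexistence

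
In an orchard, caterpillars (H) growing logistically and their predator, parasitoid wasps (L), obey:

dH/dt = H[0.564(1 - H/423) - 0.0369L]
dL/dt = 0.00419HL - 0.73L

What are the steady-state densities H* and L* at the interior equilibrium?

From dL/dt = 0 with L > 0: 0.00419H* = 0.73, so H* = 174.
Substitute into dH/dt = 0: 0.564(1 - 174/423) = 0.0369L*.
The bracket is 0.588, giving L* = 0.332/0.0369 = 8.99.

H* ≈ 174, L* ≈ 8.99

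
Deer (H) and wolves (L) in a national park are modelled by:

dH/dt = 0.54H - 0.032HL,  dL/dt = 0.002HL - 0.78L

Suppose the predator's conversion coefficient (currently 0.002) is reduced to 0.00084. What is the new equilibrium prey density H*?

At the interior fixed point, setting dL/dt = 0 with L > 0 fixes H* = (predator death rate)/(HL coefficient) — independent of the other coefficients.
With the change, H* = 0.78/0.00084 = 929; it rises from 390.

H* ≈ 929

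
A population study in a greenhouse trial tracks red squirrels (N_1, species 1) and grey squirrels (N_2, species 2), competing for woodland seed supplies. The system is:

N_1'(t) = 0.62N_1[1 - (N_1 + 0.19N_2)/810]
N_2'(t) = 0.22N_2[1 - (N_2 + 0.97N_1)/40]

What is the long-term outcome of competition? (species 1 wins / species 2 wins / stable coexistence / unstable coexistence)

Compare the nullcline intercepts: K1/α12 = 810/0.19 = 4260 > K2 = 40; K2/α21 = 40/0.97 = 41.2 < K1 = 810.
Since the inequalities point opposite ways, species 1 can invade but species 2 cannot.

species 1 excludes species 2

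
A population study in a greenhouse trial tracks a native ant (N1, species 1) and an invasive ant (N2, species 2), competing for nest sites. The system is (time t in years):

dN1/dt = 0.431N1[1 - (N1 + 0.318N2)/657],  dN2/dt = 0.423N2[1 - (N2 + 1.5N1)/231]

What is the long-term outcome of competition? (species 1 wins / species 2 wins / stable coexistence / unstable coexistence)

Compare the nullcline intercepts: K1/α12 = 657/0.318 = 2070 > K2 = 231; K2/α21 = 231/1.5 = 154 < K1 = 657.
Since the inequalities point opposite ways, species 1 can invade but species 2 cannot.

species 1 excludes species 2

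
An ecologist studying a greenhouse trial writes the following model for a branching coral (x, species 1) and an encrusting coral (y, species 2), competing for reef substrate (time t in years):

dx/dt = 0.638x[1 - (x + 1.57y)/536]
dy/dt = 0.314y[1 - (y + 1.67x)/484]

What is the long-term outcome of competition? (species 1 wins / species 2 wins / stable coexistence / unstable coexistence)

Compare the nullcline intercepts: K1/α12 = 536/1.57 = 341 < K2 = 484; K2/α21 = 484/1.67 = 290 < K1 = 536.
Since both are reversed, neither can invade when rare; the interior point is a saddle.

unstable coexistence (outcome depends on initial conditions)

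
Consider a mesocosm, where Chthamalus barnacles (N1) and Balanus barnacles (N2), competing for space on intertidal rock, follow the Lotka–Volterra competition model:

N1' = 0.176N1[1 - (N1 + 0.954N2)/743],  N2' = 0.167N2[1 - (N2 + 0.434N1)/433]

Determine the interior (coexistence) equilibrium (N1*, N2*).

Setting both brackets to zero gives the nullclines N1 + 0.954N2 = 743 and 0.434N1 + N2 = 433.
Substituting N2 = 433 - 0.434N1 into the first: N1(1 - 0.954·0.434) = 743 - 0.954·433.
So N1* = 330/0.586 = 563, and then N2* = 433 - 0.434·563 = 189.

N1* ≈ 563, N2* ≈ 189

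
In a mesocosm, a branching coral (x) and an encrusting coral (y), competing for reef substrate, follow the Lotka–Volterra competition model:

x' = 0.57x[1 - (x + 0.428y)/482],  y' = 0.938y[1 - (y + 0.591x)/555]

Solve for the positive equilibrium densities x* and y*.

x* ≈ 327, y* ≈ 362

Setting both brackets to zero gives the nullclines x + 0.428y = 482 and 0.591x + y = 555.
Substituting y = 555 - 0.591x into the first: x(1 - 0.428·0.591) = 482 - 0.428·555.
So x* = 244/0.747 = 327, and then y* = 555 - 0.591·327 = 362.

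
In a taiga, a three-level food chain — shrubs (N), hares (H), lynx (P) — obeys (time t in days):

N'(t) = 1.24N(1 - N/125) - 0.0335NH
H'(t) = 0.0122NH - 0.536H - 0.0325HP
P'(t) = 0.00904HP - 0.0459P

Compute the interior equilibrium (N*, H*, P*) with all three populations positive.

From dP/dt = 0: 0.00904H* = 0.0459, so H* = 5.08.
From dN/dt = 0: 1.24(1 - N*/125) = 0.0335·5.08, giving N* = 125·(1 - 0.137) = 108.
From dH/dt = 0: 0.0122·108 - 0.536 = 0.0325P*, so P* = 0.78/0.0325 = 24.

N* ≈ 108, H* ≈ 5.08, P* ≈ 24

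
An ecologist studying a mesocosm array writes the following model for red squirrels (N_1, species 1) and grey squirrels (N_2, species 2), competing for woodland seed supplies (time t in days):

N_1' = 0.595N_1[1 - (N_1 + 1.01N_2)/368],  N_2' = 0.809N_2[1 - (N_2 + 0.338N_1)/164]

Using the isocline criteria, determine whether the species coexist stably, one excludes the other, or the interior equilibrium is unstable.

stable coexistence

Compare the nullcline intercepts: K1/α12 = 368/1.01 = 364 > K2 = 164; K2/α21 = 164/0.338 = 485 > K1 = 368.
Since both inequalities hold, each species can invade when rare, so the interior equilibrium is stable.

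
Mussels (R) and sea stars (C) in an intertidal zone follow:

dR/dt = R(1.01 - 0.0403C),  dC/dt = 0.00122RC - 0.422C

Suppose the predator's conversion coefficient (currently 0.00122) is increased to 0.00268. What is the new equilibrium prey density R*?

At the interior fixed point, setting dC/dt = 0 with C > 0 fixes R* = (predator death rate)/(RC coefficient) — independent of the other coefficients.
With the change, R* = 0.422/0.00268 = 157; it falls from 346.

R* ≈ 157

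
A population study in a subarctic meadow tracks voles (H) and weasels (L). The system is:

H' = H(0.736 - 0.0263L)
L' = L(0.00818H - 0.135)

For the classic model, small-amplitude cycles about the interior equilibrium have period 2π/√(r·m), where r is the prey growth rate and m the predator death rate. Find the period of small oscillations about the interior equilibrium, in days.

Here r = 0.736 and m = 0.135, so r·m = 0.0994.
ω = √0.0994 = 0.315 per day, hence T = 2π/ω ≈ 19.9 days.

T ≈ 19.9 days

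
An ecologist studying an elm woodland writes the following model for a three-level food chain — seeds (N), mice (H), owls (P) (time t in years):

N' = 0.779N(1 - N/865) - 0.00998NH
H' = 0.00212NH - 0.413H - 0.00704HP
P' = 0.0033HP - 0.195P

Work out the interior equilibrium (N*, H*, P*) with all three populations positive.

From dP/dt = 0: 0.0033H* = 0.195, so H* = 59.1.
From dN/dt = 0: 0.779(1 - N*/865) = 0.00998·59.1, giving N* = 865·(1 - 0.757) = 210.
From dH/dt = 0: 0.00212·210 - 0.413 = 0.00704P*, so P* = 0.0326/0.00704 = 4.62.

N* ≈ 210, H* ≈ 59.1, P* ≈ 4.62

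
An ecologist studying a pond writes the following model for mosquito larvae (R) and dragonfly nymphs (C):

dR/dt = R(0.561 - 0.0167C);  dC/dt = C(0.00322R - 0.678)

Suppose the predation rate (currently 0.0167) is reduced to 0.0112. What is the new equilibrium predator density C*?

C* ≈ 50.1

At the interior fixed point, setting dR/dt = 0 with R > 0 fixes C* = (prey growth rate)/(RC coefficient) — independent of the other coefficients.
With the change, C* = 0.561/0.0112 = 50.1; it rises from 33.6.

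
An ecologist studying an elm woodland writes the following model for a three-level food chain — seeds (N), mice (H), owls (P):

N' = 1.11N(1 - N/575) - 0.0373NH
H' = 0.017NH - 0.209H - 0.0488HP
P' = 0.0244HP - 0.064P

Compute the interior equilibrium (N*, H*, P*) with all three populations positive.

N* ≈ 524, H* ≈ 2.62, P* ≈ 178

From dP/dt = 0: 0.0244H* = 0.064, so H* = 2.62.
From dN/dt = 0: 1.11(1 - N*/575) = 0.0373·2.62, giving N* = 575·(1 - 0.0881) = 524.
From dH/dt = 0: 0.017·524 - 0.209 = 0.0488P*, so P* = 8.7/0.0488 = 178.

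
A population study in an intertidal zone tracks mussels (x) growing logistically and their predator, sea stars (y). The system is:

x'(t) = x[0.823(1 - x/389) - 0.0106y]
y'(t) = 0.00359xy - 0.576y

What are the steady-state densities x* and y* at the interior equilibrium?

From dy/dt = 0 with y > 0: 0.00359x* = 0.576, so x* = 160.
Substitute into dx/dt = 0: 0.823(1 - 160/389) = 0.0106y*.
The bracket is 0.588, giving y* = 0.484/0.0106 = 45.6.

x* ≈ 160, y* ≈ 45.6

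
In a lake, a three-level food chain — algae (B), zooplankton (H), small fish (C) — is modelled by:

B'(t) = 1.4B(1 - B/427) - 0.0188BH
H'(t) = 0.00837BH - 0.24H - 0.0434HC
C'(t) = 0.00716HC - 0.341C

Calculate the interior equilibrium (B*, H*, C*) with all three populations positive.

From dC/dt = 0: 0.00716H* = 0.341, so H* = 47.6.
From dB/dt = 0: 1.4(1 - B*/427) = 0.0188·47.6, giving B* = 427·(1 - 0.64) = 154.
From dH/dt = 0: 0.00837·154 - 0.24 = 0.0434C*, so C* = 1.05/0.0434 = 24.2.

B* ≈ 154, H* ≈ 47.6, C* ≈ 24.2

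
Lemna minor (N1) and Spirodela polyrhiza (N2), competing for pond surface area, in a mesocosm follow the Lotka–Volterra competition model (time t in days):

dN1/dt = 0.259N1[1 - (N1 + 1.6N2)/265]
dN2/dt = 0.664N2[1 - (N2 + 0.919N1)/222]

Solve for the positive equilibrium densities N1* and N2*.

Setting both brackets to zero gives the nullclines N1 + 1.6N2 = 265 and 0.919N1 + N2 = 222.
Substituting N2 = 222 - 0.919N1 into the first: N1(1 - 1.6·0.919) = 265 - 1.6·222.
So N1* = -90.2/-0.47 = 192, and then N2* = 222 - 0.919·192 = 45.8.

N1* ≈ 192, N2* ≈ 45.8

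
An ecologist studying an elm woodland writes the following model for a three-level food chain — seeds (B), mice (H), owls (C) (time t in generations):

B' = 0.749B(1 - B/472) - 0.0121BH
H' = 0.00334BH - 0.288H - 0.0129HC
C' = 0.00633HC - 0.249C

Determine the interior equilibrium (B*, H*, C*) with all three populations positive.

From dC/dt = 0: 0.00633H* = 0.249, so H* = 39.3.
From dB/dt = 0: 0.749(1 - B*/472) = 0.0121·39.3, giving B* = 472·(1 - 0.635) = 172.
From dH/dt = 0: 0.00334·172 - 0.288 = 0.0129C*, so C* = 0.287/0.0129 = 22.2.

B* ≈ 172, H* ≈ 39.3, C* ≈ 22.2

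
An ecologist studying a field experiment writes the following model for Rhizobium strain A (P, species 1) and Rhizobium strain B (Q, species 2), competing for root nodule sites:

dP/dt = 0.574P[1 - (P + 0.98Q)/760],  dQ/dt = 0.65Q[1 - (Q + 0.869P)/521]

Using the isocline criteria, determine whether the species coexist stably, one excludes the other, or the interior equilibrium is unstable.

Compare the nullcline intercepts: K1/α12 = 760/0.98 = 776 > K2 = 521; K2/α21 = 521/0.869 = 600 < K1 = 760.
Since the inequalities point opposite ways, species 1 can invade but species 2 cannot.

species 1 excludes species 2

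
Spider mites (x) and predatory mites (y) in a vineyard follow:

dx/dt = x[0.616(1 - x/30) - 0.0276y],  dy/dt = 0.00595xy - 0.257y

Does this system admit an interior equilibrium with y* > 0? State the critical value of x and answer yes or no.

Threshold x = 43.2; K < 43.2, so no, the predator goes extinct.

The predator equation gives dy/dt > 0 only when x > 0.257/0.00595 = 43.2.
Without the predator, x → K = 30. Since 30 < 43.2, the predator cannot invade.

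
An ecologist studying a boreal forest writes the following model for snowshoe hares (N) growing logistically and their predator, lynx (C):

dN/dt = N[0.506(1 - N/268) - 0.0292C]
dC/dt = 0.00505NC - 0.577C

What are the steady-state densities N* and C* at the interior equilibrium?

N* ≈ 114, C* ≈ 9.94

From dC/dt = 0 with C > 0: 0.00505N* = 0.577, so N* = 114.
Substitute into dN/dt = 0: 0.506(1 - 114/268) = 0.0292C*.
The bracket is 0.574, giving C* = 0.29/0.0292 = 9.94.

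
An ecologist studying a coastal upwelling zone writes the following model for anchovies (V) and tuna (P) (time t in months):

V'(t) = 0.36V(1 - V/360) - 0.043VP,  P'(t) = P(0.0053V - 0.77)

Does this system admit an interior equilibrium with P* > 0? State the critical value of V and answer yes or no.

Threshold V = 145; K > 145, so yes, the predator persists.

The predator equation gives dP/dt > 0 only when V > 0.77/0.0053 = 145.
Without the predator, V → K = 360. Since 360 > 145, the predator can invade and persist.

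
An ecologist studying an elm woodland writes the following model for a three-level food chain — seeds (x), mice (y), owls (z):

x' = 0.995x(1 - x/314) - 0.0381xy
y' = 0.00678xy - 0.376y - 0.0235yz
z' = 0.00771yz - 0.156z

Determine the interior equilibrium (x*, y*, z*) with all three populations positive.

x* ≈ 70.7, y* ≈ 20.2, z* ≈ 4.4

From dz/dt = 0: 0.00771y* = 0.156, so y* = 20.2.
From dx/dt = 0: 0.995(1 - x*/314) = 0.0381·20.2, giving x* = 314·(1 - 0.775) = 70.7.
From dy/dt = 0: 0.00678·70.7 - 0.376 = 0.0235z*, so z* = 0.103/0.0235 = 4.4.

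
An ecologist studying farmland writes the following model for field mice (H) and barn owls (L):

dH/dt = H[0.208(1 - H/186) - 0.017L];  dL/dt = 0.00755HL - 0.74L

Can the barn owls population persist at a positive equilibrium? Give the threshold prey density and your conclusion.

The predator equation gives dL/dt > 0 only when H > 0.74/0.00755 = 98.
Without the predator, H → K = 186. Since 186 > 98, the predator can invade and persist.

Threshold H = 98; K > 98, so yes, the predator persists.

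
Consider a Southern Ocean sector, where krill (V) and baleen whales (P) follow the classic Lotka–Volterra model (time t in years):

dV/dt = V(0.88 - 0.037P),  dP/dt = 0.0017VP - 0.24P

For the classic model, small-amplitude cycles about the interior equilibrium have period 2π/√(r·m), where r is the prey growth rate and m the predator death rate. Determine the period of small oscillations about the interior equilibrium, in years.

Here r = 0.88 and m = 0.24, so r·m = 0.211.
ω = √0.211 = 0.46 per year, hence T = 2π/ω ≈ 13.7 years.

T ≈ 13.7 years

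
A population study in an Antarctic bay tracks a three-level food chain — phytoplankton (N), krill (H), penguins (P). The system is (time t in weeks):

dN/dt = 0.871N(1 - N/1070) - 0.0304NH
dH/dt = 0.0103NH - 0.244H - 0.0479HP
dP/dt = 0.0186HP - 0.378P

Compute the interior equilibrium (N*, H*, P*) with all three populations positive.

From dP/dt = 0: 0.0186H* = 0.378, so H* = 20.3.
From dN/dt = 0: 0.871(1 - N*/1070) = 0.0304·20.3, giving N* = 1070·(1 - 0.709) = 311.
From dH/dt = 0: 0.0103·311 - 0.244 = 0.0479P*, so P* = 2.96/0.0479 = 61.8.

N* ≈ 311, H* ≈ 20.3, P* ≈ 61.8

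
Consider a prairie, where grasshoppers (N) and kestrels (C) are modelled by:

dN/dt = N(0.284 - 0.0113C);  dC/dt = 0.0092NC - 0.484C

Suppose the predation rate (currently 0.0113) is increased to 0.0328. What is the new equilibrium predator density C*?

C* ≈ 8.66

At the interior fixed point, setting dN/dt = 0 with N > 0 fixes C* = (prey growth rate)/(NC coefficient) — independent of the other coefficients.
With the change, C* = 0.284/0.0328 = 8.66; it falls from 25.1.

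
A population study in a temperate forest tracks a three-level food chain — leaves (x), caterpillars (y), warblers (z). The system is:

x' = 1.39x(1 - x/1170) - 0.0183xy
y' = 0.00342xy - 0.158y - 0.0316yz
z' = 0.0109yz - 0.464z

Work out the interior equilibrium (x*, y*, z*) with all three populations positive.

From dz/dt = 0: 0.0109y* = 0.464, so y* = 42.6.
From dx/dt = 0: 1.39(1 - x*/1170) = 0.0183·42.6, giving x* = 1170·(1 - 0.56) = 514.
From dy/dt = 0: 0.00342·514 - 0.158 = 0.0316z*, so z* = 1.6/0.0316 = 50.7.

x* ≈ 514, y* ≈ 42.6, z* ≈ 50.7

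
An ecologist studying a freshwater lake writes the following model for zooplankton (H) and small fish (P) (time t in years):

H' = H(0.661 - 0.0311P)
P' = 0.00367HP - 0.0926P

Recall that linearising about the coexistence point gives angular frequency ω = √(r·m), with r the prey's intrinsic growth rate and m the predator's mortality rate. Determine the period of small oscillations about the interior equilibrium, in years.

T ≈ 25.4 years

Here r = 0.661 and m = 0.0926, so r·m = 0.0612.
ω = √0.0612 = 0.247 per year, hence T = 2π/ω ≈ 25.4 years.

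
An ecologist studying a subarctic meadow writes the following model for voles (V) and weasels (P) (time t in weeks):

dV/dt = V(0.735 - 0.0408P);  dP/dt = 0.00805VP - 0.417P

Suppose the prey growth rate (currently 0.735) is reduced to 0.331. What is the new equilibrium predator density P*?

At the interior fixed point, setting dV/dt = 0 with V > 0 fixes P* = (prey growth rate)/(VP coefficient) — independent of the other coefficients.
With the change, P* = 0.331/0.0408 = 8.11; it falls from 18.

P* ≈ 8.11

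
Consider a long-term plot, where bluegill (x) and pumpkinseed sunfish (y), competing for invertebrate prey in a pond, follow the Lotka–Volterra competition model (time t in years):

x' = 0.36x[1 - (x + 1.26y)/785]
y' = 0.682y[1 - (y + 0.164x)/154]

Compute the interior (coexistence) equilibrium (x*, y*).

Setting both brackets to zero gives the nullclines x + 1.26y = 785 and 0.164x + y = 154.
Substituting y = 154 - 0.164x into the first: x(1 - 1.26·0.164) = 785 - 1.26·154.
So x* = 591/0.793 = 745, and then y* = 154 - 0.164·745 = 31.8.

x* ≈ 745, y* ≈ 31.8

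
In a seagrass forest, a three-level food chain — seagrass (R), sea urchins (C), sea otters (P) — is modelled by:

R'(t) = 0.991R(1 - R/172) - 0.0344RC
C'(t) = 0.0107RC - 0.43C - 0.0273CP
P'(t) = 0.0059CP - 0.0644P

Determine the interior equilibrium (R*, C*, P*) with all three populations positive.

R* ≈ 107, C* ≈ 10.9, P* ≈ 26.1

From dP/dt = 0: 0.0059C* = 0.0644, so C* = 10.9.
From dR/dt = 0: 0.991(1 - R*/172) = 0.0344·10.9, giving R* = 172·(1 - 0.379) = 107.
From dC/dt = 0: 0.0107·107 - 0.43 = 0.0273P*, so P* = 0.713/0.0273 = 26.1.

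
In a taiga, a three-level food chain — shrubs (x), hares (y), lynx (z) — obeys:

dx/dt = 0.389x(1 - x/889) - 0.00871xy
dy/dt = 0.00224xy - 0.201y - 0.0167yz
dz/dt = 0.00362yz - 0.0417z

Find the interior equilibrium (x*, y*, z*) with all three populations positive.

x* ≈ 660, y* ≈ 11.5, z* ≈ 76.5

From dz/dt = 0: 0.00362y* = 0.0417, so y* = 11.5.
From dx/dt = 0: 0.389(1 - x*/889) = 0.00871·11.5, giving x* = 889·(1 - 0.258) = 660.
From dy/dt = 0: 0.00224·660 - 0.201 = 0.0167z*, so z* = 1.28/0.0167 = 76.5.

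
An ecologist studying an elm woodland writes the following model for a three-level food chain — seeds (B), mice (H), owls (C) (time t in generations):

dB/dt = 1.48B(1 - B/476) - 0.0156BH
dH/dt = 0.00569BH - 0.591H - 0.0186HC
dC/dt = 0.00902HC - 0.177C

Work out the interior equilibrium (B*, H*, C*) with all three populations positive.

B* ≈ 378, H* ≈ 19.6, C* ≈ 83.7

From dC/dt = 0: 0.00902H* = 0.177, so H* = 19.6.
From dB/dt = 0: 1.48(1 - B*/476) = 0.0156·19.6, giving B* = 476·(1 - 0.207) = 378.
From dH/dt = 0: 0.00569·378 - 0.591 = 0.0186C*, so C* = 1.56/0.0186 = 83.7.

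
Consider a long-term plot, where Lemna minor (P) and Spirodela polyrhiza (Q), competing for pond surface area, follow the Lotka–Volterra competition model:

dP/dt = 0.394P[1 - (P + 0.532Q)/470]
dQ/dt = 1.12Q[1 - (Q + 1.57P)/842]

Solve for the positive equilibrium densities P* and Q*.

Setting both brackets to zero gives the nullclines P + 0.532Q = 470 and 1.57P + Q = 842.
Substituting Q = 842 - 1.57P into the first: P(1 - 0.532·1.57) = 470 - 0.532·842.
So P* = 22.1/0.165 = 134, and then Q* = 842 - 1.57·134 = 632.

P* ≈ 134, Q* ≈ 632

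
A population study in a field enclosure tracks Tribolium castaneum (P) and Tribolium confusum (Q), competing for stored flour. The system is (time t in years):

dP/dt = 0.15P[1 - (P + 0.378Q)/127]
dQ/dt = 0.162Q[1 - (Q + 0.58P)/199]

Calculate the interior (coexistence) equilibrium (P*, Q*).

P* ≈ 66.3, Q* ≈ 161

Setting both brackets to zero gives the nullclines P + 0.378Q = 127 and 0.58P + Q = 199.
Substituting Q = 199 - 0.58P into the first: P(1 - 0.378·0.58) = 127 - 0.378·199.
So P* = 51.8/0.781 = 66.3, and then Q* = 199 - 0.58·66.3 = 161.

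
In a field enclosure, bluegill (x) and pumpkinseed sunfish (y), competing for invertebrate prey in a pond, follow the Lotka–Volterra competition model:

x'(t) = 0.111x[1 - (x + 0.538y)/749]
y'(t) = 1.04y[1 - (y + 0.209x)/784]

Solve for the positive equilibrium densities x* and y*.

Setting both brackets to zero gives the nullclines x + 0.538y = 749 and 0.209x + y = 784.
Substituting y = 784 - 0.209x into the first: x(1 - 0.538·0.209) = 749 - 0.538·784.
So x* = 327/0.888 = 369, and then y* = 784 - 0.209·369 = 707.

x* ≈ 369, y* ≈ 707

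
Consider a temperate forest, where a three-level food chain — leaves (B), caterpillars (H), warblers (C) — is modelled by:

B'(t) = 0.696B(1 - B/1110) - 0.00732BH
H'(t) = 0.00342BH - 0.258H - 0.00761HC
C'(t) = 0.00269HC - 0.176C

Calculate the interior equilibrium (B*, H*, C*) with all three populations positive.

From dC/dt = 0: 0.00269H* = 0.176, so H* = 65.4.
From dB/dt = 0: 0.696(1 - B*/1110) = 0.00732·65.4, giving B* = 1110·(1 - 0.688) = 346.
From dH/dt = 0: 0.00342·346 - 0.258 = 0.00761C*, so C* = 0.926/0.00761 = 122.

B* ≈ 346, H* ≈ 65.4, C* ≈ 122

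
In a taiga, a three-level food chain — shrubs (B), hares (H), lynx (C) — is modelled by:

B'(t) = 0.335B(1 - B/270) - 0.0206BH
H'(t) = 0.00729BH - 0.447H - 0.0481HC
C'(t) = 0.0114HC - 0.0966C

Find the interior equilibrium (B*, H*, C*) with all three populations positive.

From dC/dt = 0: 0.0114H* = 0.0966, so H* = 8.47.
From dB/dt = 0: 0.335(1 - B*/270) = 0.0206·8.47, giving B* = 270·(1 - 0.521) = 129.
From dH/dt = 0: 0.00729·129 - 0.447 = 0.0481C*, so C* = 0.496/0.0481 = 10.3.

B* ≈ 129, H* ≈ 8.47, C* ≈ 10.3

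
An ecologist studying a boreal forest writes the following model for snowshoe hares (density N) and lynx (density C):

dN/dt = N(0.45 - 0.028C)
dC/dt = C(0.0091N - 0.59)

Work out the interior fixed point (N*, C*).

Set dC/dt = 0 with C > 0: 0.0091N - 0.59 = 0, so N* = 0.59/0.0091 = 64.8.
Set dN/dt = 0 with N > 0: 0.45 - 0.028C = 0, so C* = 0.45/0.028 = 16.1.

N* ≈ 64.8, C* ≈ 16.1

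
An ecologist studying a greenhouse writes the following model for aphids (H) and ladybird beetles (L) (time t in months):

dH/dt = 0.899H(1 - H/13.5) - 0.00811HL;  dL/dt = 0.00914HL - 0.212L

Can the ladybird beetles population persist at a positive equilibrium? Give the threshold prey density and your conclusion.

The predator equation gives dL/dt > 0 only when H > 0.212/0.00914 = 23.2.
Without the predator, H → K = 13.5. Since 13.5 < 23.2, the predator cannot invade.

Threshold H = 23.2; K < 23.2, so no, the predator goes extinct.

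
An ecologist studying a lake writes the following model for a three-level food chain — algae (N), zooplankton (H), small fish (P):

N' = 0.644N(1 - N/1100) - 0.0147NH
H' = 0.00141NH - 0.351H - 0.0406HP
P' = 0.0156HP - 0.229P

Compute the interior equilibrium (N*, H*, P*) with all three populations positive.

From dP/dt = 0: 0.0156H* = 0.229, so H* = 14.7.
From dN/dt = 0: 0.644(1 - N*/1100) = 0.0147·14.7, giving N* = 1100·(1 - 0.335) = 731.
From dH/dt = 0: 0.00141·731 - 0.351 = 0.0406P*, so P* = 0.68/0.0406 = 16.8.

N* ≈ 731, H* ≈ 14.7, P* ≈ 16.8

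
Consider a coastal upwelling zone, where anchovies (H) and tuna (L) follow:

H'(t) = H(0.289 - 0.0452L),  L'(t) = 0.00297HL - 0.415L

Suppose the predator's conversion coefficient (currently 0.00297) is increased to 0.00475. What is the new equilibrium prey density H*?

At the interior fixed point, setting dL/dt = 0 with L > 0 fixes H* = (predator death rate)/(HL coefficient) — independent of the other coefficients.
With the change, H* = 0.415/0.00475 = 87.4; it falls from 140.

H* ≈ 87.4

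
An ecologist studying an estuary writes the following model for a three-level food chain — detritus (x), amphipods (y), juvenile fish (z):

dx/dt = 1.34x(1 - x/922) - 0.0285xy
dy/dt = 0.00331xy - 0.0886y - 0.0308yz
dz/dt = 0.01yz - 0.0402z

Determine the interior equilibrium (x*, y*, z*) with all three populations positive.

From dz/dt = 0: 0.01y* = 0.0402, so y* = 4.02.
From dx/dt = 0: 1.34(1 - x*/922) = 0.0285·4.02, giving x* = 922·(1 - 0.0855) = 843.
From dy/dt = 0: 0.00331·843 - 0.0886 = 0.0308z*, so z* = 2.7/0.0308 = 87.7.

x* ≈ 843, y* ≈ 4.02, z* ≈ 87.7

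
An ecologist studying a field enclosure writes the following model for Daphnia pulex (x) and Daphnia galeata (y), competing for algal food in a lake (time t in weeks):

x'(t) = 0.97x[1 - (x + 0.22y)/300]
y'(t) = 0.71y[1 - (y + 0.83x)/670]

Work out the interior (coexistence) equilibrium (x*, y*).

x* ≈ 187, y* ≈ 515

Setting both brackets to zero gives the nullclines x + 0.22y = 300 and 0.83x + y = 670.
Substituting y = 670 - 0.83x into the first: x(1 - 0.22·0.83) = 300 - 0.22·670.
So x* = 153/0.817 = 187, and then y* = 670 - 0.83·187 = 515.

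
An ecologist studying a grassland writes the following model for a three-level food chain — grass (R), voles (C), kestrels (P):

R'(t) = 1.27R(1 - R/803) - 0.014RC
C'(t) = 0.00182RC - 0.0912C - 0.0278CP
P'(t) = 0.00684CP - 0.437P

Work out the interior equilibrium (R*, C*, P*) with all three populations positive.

From dP/dt = 0: 0.00684C* = 0.437, so C* = 63.9.
From dR/dt = 0: 1.27(1 - R*/803) = 0.014·63.9, giving R* = 803·(1 - 0.704) = 237.
From dC/dt = 0: 0.00182·237 - 0.0912 = 0.0278P*, so P* = 0.341/0.0278 = 12.3.

R* ≈ 237, C* ≈ 63.9, P* ≈ 12.3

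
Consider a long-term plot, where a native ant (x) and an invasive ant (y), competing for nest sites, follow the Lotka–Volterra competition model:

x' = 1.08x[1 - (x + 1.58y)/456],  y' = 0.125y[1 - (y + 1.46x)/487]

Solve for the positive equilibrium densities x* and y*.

Setting both brackets to zero gives the nullclines x + 1.58y = 456 and 1.46x + y = 487.
Substituting y = 487 - 1.46x into the first: x(1 - 1.58·1.46) = 456 - 1.58·487.
So x* = -313/-1.31 = 240, and then y* = 487 - 1.46·240 = 137.

x* ≈ 240, y* ≈ 137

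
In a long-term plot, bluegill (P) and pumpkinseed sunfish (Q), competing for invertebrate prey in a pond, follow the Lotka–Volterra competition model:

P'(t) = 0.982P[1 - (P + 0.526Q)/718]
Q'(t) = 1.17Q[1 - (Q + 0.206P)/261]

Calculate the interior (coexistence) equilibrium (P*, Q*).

Setting both brackets to zero gives the nullclines P + 0.526Q = 718 and 0.206P + Q = 261.
Substituting Q = 261 - 0.206P into the first: P(1 - 0.526·0.206) = 718 - 0.526·261.
So P* = 581/0.892 = 651, and then Q* = 261 - 0.206·651 = 127.

P* ≈ 651, Q* ≈ 127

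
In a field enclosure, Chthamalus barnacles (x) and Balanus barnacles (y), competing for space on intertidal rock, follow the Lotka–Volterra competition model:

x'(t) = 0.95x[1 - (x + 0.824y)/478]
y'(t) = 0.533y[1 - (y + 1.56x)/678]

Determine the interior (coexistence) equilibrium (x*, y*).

x* ≈ 283, y* ≈ 237

Setting both brackets to zero gives the nullclines x + 0.824y = 478 and 1.56x + y = 678.
Substituting y = 678 - 1.56x into the first: x(1 - 0.824·1.56) = 478 - 0.824·678.
So x* = -80.7/-0.285 = 283, and then y* = 678 - 1.56·283 = 237.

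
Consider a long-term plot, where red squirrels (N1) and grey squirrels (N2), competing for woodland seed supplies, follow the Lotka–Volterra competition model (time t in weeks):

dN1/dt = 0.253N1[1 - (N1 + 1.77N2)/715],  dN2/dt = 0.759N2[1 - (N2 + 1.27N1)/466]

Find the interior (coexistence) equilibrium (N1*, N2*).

Setting both brackets to zero gives the nullclines N1 + 1.77N2 = 715 and 1.27N1 + N2 = 466.
Substituting N2 = 466 - 1.27N1 into the first: N1(1 - 1.77·1.27) = 715 - 1.77·466.
So N1* = -110/-1.25 = 88, and then N2* = 466 - 1.27·88 = 354.

N1* ≈ 88, N2* ≈ 354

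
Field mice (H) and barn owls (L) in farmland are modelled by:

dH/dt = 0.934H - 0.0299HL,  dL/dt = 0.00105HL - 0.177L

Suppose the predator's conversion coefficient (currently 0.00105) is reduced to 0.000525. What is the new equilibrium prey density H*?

At the interior fixed point, setting dL/dt = 0 with L > 0 fixes H* = (predator death rate)/(HL coefficient) — independent of the other coefficients.
With the change, H* = 0.177/0.000525 = 337; it rises from 169.

H* ≈ 337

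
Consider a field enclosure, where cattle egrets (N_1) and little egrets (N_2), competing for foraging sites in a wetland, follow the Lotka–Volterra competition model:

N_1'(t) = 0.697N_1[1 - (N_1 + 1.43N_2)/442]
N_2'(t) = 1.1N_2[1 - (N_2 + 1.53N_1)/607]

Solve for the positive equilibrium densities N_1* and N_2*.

N_1* ≈ 359, N_2* ≈ 58.3

Setting both brackets to zero gives the nullclines N_1 + 1.43N_2 = 442 and 1.53N_1 + N_2 = 607.
Substituting N_2 = 607 - 1.53N_1 into the first: N_1(1 - 1.43·1.53) = 442 - 1.43·607.
So N_1* = -426/-1.19 = 359, and then N_2* = 607 - 1.53·359 = 58.3.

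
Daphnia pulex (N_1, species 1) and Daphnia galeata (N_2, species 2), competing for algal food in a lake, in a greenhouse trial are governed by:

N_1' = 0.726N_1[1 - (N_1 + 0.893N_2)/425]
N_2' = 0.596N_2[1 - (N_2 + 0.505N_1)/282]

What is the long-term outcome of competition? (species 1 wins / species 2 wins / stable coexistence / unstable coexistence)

Compare the nullcline intercepts: K1/α12 = 425/0.893 = 476 > K2 = 282; K2/α21 = 282/0.505 = 558 > K1 = 425.
Since both inequalities hold, each species can invade when rare, so the interior equilibrium is stable.

stable coexistence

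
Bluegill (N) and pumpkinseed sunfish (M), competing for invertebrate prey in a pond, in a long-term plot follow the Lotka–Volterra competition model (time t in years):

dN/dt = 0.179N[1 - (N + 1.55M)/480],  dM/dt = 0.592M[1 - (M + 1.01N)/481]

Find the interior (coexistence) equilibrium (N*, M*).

N* ≈ 470, M* ≈ 6.72

Setting both brackets to zero gives the nullclines N + 1.55M = 480 and 1.01N + M = 481.
Substituting M = 481 - 1.01N into the first: N(1 - 1.55·1.01) = 480 - 1.55·481.
So N* = -266/-0.566 = 470, and then M* = 481 - 1.01·470 = 6.72.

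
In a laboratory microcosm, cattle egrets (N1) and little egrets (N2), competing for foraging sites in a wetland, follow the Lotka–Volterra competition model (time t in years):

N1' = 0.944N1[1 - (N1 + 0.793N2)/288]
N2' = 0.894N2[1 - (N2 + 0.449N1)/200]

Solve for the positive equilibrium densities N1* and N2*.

Setting both brackets to zero gives the nullclines N1 + 0.793N2 = 288 and 0.449N1 + N2 = 200.
Substituting N2 = 200 - 0.449N1 into the first: N1(1 - 0.793·0.449) = 288 - 0.793·200.
So N1* = 129/0.644 = 201, and then N2* = 200 - 0.449·201 = 110.

N1* ≈ 201, N2* ≈ 110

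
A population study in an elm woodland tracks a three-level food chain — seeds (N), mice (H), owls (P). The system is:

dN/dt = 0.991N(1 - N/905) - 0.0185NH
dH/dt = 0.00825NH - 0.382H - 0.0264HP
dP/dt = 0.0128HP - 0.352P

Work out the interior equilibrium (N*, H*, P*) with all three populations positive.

From dP/dt = 0: 0.0128H* = 0.352, so H* = 27.5.
From dN/dt = 0: 0.991(1 - N*/905) = 0.0185·27.5, giving N* = 905·(1 - 0.513) = 440.
From dH/dt = 0: 0.00825·440 - 0.382 = 0.0264P*, so P* = 3.25/0.0264 = 123.

N* ≈ 440, H* ≈ 27.5, P* ≈ 123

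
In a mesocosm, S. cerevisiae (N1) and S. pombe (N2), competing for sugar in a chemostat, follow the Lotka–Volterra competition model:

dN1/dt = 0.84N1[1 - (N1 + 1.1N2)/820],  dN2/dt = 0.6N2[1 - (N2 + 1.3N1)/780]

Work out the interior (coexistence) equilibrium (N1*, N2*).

Setting both brackets to zero gives the nullclines N1 + 1.1N2 = 820 and 1.3N1 + N2 = 780.
Substituting N2 = 780 - 1.3N1 into the first: N1(1 - 1.1·1.3) = 820 - 1.1·780.
So N1* = -38/-0.43 = 88.4, and then N2* = 780 - 1.3·88.4 = 665.

N1* ≈ 88.4, N2* ≈ 665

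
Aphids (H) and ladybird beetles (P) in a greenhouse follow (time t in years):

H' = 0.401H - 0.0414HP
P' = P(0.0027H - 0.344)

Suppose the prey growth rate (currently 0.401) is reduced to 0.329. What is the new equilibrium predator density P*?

P* ≈ 7.95

At the interior fixed point, setting dH/dt = 0 with H > 0 fixes P* = (prey growth rate)/(HP coefficient) — independent of the other coefficients.
With the change, P* = 0.329/0.0414 = 7.95; it falls from 9.69.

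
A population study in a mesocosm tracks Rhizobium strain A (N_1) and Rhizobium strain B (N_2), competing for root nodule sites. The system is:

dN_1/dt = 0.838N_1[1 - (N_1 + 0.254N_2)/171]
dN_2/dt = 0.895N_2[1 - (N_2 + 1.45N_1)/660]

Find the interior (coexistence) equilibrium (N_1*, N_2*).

Setting both brackets to zero gives the nullclines N_1 + 0.254N_2 = 171 and 1.45N_1 + N_2 = 660.
Substituting N_2 = 660 - 1.45N_1 into the first: N_1(1 - 0.254·1.45) = 171 - 0.254·660.
So N_1* = 3.36/0.632 = 5.32, and then N_2* = 660 - 1.45·5.32 = 652.

N_1* ≈ 5.32, N_2* ≈ 652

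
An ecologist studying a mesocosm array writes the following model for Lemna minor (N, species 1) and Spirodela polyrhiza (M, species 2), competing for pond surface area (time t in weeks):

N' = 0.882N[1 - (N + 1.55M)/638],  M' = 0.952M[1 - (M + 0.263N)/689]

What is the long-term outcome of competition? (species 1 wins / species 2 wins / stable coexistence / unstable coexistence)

Compare the nullcline intercepts: K1/α12 = 638/1.55 = 412 < K2 = 689; K2/α21 = 689/0.263 = 2620 > K1 = 638.
Since the inequalities point opposite ways, species 2 can invade but species 1 cannot.

species 2 excludes species 1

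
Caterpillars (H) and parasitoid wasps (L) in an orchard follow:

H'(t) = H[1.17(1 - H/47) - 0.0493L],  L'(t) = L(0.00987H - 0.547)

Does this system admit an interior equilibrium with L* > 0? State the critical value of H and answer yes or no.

Threshold H = 55.4; K < 55.4, so no, the predator goes extinct.

The predator equation gives dL/dt > 0 only when H > 0.547/0.00987 = 55.4.
Without the predator, H → K = 47. Since 47 < 55.4, the predator cannot invade.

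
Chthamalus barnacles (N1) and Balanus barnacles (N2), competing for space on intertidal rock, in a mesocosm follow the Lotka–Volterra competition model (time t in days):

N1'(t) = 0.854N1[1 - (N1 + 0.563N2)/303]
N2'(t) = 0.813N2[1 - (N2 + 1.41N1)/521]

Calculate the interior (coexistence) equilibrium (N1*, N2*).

N1* ≈ 46.9, N2* ≈ 455

Setting both brackets to zero gives the nullclines N1 + 0.563N2 = 303 and 1.41N1 + N2 = 521.
Substituting N2 = 521 - 1.41N1 into the first: N1(1 - 0.563·1.41) = 303 - 0.563·521.
So N1* = 9.68/0.206 = 46.9, and then N2* = 521 - 1.41·46.9 = 455.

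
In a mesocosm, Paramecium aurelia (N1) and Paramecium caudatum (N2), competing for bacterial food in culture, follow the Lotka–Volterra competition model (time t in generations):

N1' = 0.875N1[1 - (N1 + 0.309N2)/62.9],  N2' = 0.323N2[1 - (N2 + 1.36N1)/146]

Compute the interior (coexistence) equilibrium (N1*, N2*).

Setting both brackets to zero gives the nullclines N1 + 0.309N2 = 62.9 and 1.36N1 + N2 = 146.
Substituting N2 = 146 - 1.36N1 into the first: N1(1 - 0.309·1.36) = 62.9 - 0.309·146.
So N1* = 17.8/0.58 = 30.7, and then N2* = 146 - 1.36·30.7 = 104.

N1* ≈ 30.7, N2* ≈ 104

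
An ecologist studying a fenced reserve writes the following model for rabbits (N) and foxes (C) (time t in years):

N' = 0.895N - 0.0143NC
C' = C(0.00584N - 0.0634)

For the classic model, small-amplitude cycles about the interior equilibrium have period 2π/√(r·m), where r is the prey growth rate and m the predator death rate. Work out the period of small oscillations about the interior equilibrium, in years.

Here r = 0.895 and m = 0.0634, so r·m = 0.0567.
ω = √0.0567 = 0.238 per year, hence T = 2π/ω ≈ 26.4 years.

T ≈ 26.4 years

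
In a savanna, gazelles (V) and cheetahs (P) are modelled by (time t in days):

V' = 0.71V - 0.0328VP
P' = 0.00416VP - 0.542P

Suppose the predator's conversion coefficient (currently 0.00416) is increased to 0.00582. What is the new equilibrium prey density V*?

V* ≈ 93.1

At the interior fixed point, setting dP/dt = 0 with P > 0 fixes V* = (predator death rate)/(VP coefficient) — independent of the other coefficients.
With the change, V* = 0.542/0.00582 = 93.1; it falls from 130.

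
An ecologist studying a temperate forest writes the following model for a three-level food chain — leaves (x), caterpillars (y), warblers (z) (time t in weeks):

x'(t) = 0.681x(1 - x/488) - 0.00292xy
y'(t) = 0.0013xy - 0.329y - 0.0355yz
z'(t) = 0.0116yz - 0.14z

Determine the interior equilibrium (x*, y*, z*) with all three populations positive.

x* ≈ 463, y* ≈ 12.1, z* ≈ 7.68

From dz/dt = 0: 0.0116y* = 0.14, so y* = 12.1.
From dx/dt = 0: 0.681(1 - x*/488) = 0.00292·12.1, giving x* = 488·(1 - 0.0517) = 463.
From dy/dt = 0: 0.0013·463 - 0.329 = 0.0355z*, so z* = 0.273/0.0355 = 7.68.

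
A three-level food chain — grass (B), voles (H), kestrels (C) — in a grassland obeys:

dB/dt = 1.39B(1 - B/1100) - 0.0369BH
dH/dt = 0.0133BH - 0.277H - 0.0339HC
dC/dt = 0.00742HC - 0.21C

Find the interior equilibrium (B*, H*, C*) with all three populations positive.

B* ≈ 274, H* ≈ 28.3, C* ≈ 99.1

From dC/dt = 0: 0.00742H* = 0.21, so H* = 28.3.
From dB/dt = 0: 1.39(1 - B*/1100) = 0.0369·28.3, giving B* = 1100·(1 - 0.751) = 274.
From dH/dt = 0: 0.0133·274 - 0.277 = 0.0339C*, so C* = 3.36/0.0339 = 99.1.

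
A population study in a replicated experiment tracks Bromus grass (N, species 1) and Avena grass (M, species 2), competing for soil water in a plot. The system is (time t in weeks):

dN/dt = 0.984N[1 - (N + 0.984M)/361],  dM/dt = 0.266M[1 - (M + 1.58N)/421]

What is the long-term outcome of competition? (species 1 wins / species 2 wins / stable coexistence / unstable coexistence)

unstable coexistence (outcome depends on initial conditions)

Compare the nullcline intercepts: K1/α12 = 361/0.984 = 367 < K2 = 421; K2/α21 = 421/1.58 = 266 < K1 = 361.
Since both are reversed, neither can invade when rare; the interior point is a saddle.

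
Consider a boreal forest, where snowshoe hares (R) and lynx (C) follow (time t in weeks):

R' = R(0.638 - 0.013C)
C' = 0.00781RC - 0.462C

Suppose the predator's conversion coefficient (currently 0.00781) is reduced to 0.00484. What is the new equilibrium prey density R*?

At the interior fixed point, setting dC/dt = 0 with C > 0 fixes R* = (predator death rate)/(RC coefficient) — independent of the other coefficients.
With the change, R* = 0.462/0.00484 = 95.5; it rises from 59.2.

R* ≈ 95.5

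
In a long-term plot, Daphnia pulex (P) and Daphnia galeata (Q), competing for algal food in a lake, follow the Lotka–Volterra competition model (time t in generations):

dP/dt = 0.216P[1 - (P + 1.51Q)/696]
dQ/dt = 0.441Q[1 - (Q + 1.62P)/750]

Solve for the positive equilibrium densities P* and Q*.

Setting both brackets to zero gives the nullclines P + 1.51Q = 696 and 1.62P + Q = 750.
Substituting Q = 750 - 1.62P into the first: P(1 - 1.51·1.62) = 696 - 1.51·750.
So P* = -436/-1.45 = 302, and then Q* = 750 - 1.62·302 = 261.

P* ≈ 302, Q* ≈ 261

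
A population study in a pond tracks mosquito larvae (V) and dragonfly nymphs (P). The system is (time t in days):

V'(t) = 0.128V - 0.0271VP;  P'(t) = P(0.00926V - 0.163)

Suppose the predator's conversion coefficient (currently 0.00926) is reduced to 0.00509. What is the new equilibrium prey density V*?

At the interior fixed point, setting dP/dt = 0 with P > 0 fixes V* = (predator death rate)/(VP coefficient) — independent of the other coefficients.
With the change, V* = 0.163/0.00509 = 32; it rises from 17.6.

V* ≈ 32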